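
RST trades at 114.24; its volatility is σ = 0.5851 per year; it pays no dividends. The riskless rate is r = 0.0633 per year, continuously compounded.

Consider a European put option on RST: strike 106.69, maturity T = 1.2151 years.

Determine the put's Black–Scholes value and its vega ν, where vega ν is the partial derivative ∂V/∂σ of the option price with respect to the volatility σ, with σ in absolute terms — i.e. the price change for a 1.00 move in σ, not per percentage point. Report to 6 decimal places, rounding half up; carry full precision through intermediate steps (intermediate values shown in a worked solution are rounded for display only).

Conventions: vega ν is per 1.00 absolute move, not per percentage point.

σ√T = 0.5851·√1.2151 = 0.644965
d₁ = (ln(S/K) + (r+σ²/2)T) / (σ√T) = (ln(114.24/106.69) + (0.0633+0.5851²/2)·1.2151) / 0.644965 = (0.068374 + 0.284906) / 0.644965 = 0.547750
d₂ = d₁ − σ√T = 0.547750 − 0.644965 = -0.097215
e^{−rT} = 0.925968
N(−d₁) = 0.291932,  N(−d₂) = 0.538722
Put price V = K·e^{−rT}·N(−d₂) − S·N(−d₁) = 53.221157 − 33.350273 = 19.870884
φ(d₁) = (1/√(2π))·e^{−d₁²/2} = 0.343368
ν = S·φ(d₁)·√T = 43.239781

price = 19.870884
ν = 43.239781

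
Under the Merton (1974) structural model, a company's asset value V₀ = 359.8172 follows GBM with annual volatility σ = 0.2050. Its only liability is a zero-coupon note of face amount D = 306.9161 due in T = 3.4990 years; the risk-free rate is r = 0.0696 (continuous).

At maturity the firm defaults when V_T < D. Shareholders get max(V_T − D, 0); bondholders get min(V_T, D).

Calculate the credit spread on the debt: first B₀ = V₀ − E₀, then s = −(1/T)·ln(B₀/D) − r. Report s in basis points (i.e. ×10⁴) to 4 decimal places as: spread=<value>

spread=102.0833

Work the structural quantities from V₀ = 359.8172 against face 306.9161:
d₁ = [ln(V₀/D) + (r + σ²/2)T] / (σ√T)
   = [ln(359.8172/306.9161) + (0.0696 + 0.5·0.2050²)·3.4990] / (0.2050·√3.4990)
   = [0.159022 + 0.317053] / 0.383465 = 1.241508
d₂ = d₁ − σ√T = 1.241508 − 0.383465 = 0.858043
N(d₁) = 0.892791,  N(d₂) = 0.804566,  e^(−rT) = 0.783856
E₀ = V₀·N(d₁) − D·e^(−rT)·N(d₂)
   = 359.8172·0.892791 − 306.9161·0.783856·0.804566 = 127.680811
B₀ = V₀ − E₀ = 359.8172 − 127.680811 = 232.136389
spread = −(1/T)·ln(B₀/D) − r = −(1/3.4990)·ln(232.136389/306.9161) − 0.0696 = 0.01020833
in basis points: 0.01020833 × 10⁴ = 102.0833 bp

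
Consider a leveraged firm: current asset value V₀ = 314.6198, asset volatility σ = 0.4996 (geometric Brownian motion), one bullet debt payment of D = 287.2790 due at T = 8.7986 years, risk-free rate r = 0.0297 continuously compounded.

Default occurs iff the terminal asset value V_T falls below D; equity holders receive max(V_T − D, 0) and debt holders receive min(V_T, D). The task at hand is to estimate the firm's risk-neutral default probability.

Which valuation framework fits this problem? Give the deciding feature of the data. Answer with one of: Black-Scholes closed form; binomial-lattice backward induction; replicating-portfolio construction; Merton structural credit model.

framework: Merton structural credit model

Key observation: the question is about default risk generated by asset-value dynamics against a debt face of 287.2790 — the structural framework prices exactly that.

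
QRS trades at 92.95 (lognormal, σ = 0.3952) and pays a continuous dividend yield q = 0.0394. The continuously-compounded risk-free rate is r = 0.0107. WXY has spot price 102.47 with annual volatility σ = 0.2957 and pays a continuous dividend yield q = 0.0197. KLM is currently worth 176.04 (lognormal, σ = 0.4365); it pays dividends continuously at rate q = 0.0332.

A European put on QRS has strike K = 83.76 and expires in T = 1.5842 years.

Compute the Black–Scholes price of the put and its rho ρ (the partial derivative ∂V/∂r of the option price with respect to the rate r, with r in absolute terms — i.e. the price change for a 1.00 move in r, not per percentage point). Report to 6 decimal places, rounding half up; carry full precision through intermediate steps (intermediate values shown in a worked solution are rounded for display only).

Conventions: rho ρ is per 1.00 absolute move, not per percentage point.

price = 14.290079
ρ = -72.020621

σ√T = 0.3952·√1.5842 = 0.497419
d₁ = (ln(S/K) + (r−q+σ²/2)T) / (σ√T) = (ln(92.95/83.76) + (0.0107−0.0394+0.3952²/2)·1.5842) / 0.497419 = (0.104106 + 0.078246) / 0.497419 = 0.366597
d₂ = d₁ − σ√T = 0.366597 − 0.497419 = -0.130821
e^{−rT} = 0.983192
e^{−qT} = 0.939491
N(−d₁) = 0.356960,  N(−d₂) = 0.552042
Put price V = K·e^{−rT}·N(−d₂) − S·e^{−qT}·N(−d₁) = 45.461823 − 31.171745 = 14.290079
ρ = −K·T·e^{−rT}·N(−d₂) = -72.020621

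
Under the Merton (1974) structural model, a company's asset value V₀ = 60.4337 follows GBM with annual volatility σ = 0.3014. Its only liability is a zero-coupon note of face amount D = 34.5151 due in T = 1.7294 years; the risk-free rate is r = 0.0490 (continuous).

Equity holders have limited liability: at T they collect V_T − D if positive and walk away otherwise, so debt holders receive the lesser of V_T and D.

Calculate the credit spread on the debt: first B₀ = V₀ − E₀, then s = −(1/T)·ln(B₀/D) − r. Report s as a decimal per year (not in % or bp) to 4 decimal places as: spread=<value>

spread=0.0068

With assets at 60.4337 and a single debt payment of 34.5151 at 1.7294 years:
d₁ = [ln(V₀/D) + (r + σ²/2)T] / (σ√T)
   = [ln(60.4337/34.5151) + (0.0490 + 0.5·0.3014²)·1.7294] / (0.3014·√1.7294)
   = [0.560150 + 0.163292] / 0.396361 = 1.825209
d₂ = d₁ − σ√T = 1.825209 − 0.396361 = 1.428848
N(d₁) = 0.966015,  N(d₂) = 0.923476,  e^(−rT) = 0.918751
E₀ = V₀·N(d₁) − D·e^(−rT)·N(d₂)
   = 60.4337·0.966015 − 34.5151·0.918751·0.923476 = 29.095742
B₀ = V₀ − E₀ = 60.4337 − 29.095742 = 31.337958
spread = −(1/T)·ln(B₀/D) − r = −(1/1.7294)·ln(31.337958/34.5151) − 0.0490 = 0.00683834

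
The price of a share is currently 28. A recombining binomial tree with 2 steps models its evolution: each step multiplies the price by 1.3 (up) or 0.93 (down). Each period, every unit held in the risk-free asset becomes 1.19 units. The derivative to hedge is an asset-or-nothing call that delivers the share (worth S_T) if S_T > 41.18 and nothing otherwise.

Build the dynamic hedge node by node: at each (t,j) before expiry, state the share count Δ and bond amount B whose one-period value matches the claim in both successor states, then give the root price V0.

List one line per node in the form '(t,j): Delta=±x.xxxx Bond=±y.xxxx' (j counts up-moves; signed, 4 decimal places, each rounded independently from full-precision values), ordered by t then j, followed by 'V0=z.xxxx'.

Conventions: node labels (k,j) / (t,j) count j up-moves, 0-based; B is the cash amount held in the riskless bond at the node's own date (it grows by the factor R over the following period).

(0,0): Delta=2.6972 Bond=-59.0206
(1,0): Delta=0.0000 Bond=0.0000
(1,1): Delta=3.5135 Bond=-99.9491
V0=16.5004

Arbitrage-free pricing uses the up-move probability p* = (R−d)/(u−d) = 0.7027, discounting each step at R = 1.19.
Payoffs at expiry: V(2,0)=0.0000, V(2,1)=0.0000, V(2,2)=47.3200
  t=1,j=0: stock 26.0400 → up 33.8520 (V=0.0000), down 24.2172 (V=0.0000). Price 0.0000; hedge Δ=0.0000, bond B=0.0000.
  t=1,j=1: stock 36.4000 → up 47.3200 (V=47.3200), down 33.8520 (V=0.0000). Price 27.9428; hedge Δ=3.5135, bond B=-99.9491.
  t=0,j=0: stock 28.0000 → up 36.4000 (V=27.9428), down 26.0400 (V=0.0000). Price 16.5004; hedge Δ=2.6972, bond B=-59.0206.
As a check, the time-0 holding Δ(0,0)·S0 + B(0,0) comes to 16.5004 — exactly V0.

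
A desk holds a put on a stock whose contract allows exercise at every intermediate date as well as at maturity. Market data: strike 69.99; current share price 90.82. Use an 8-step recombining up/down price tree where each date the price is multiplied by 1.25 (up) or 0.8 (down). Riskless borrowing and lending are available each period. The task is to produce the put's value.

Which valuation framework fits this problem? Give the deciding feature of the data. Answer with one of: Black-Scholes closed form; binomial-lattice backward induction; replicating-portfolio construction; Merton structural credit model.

Key observation: the exercise right at every one of the 8 steps is what matters: each node needs max(69.99 − S, continuation), which only the stepwise tree valuation starting from spot 90.82 delivers.

framework: binomial-lattice backward induction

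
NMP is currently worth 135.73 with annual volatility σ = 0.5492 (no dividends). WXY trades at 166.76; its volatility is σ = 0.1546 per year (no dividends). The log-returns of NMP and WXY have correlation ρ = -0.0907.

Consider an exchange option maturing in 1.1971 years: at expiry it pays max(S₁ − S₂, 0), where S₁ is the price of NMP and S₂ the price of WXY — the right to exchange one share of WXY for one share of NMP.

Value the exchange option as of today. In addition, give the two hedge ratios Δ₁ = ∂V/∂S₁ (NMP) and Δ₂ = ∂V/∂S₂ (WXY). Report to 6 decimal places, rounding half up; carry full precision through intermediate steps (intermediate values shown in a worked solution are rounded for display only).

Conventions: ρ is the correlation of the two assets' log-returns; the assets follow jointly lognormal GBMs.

σ_eff = √(σ₁² + σ₂² − 2ρσ₁σ₂) = √(0.5492² + 0.1546² − 2·-0.0907·0.5492·0.1546) = 0.583887
d₁ = (ln(S₁/S₂) + (q₂ − q₁ + σ_eff²/2)T) / (σ_eff√T) = (ln(135.73/166.76) + (0.0 − 0.0 + 0.170462)·1.1971) / 0.638843 = -0.002862
d₂ = d₁ − σ_eff√T = -0.002862 − 0.638843 = -0.641704
N(d₁) = 0.498858,  N(d₂) = 0.260533
V = S₁·e^{−q₁T}·N(d₁) − S₂·e^{−q₂T}·N(d₂) = 67.710051 − 43.446422 = 24.263628
Key observation: pricing in WXY-units makes this a unit-strike call on the ratio S₁/S₂ — the risk-free rate cancels and cannot affect the value.
Δ₁ = e^{−q₁T}·N(d₁) = 0.498858;  Δ₂ = −e^{−q₂T}·N(d₂) = -0.260533

exchange price = 24.263628
Δ1 = 0.498858
Δ2 = -0.260533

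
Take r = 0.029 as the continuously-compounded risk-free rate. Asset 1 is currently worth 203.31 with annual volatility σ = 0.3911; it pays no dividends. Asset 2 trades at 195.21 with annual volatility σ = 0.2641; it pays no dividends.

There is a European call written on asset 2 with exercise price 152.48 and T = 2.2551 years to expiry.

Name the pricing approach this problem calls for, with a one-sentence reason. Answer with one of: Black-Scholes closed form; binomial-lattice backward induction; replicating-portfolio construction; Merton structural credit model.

Key observation: the instrument is a plain European call (strike 152.48) on a lognormal asset; the exact continuous-time formula applies directly.

framework: Black-Scholes closed form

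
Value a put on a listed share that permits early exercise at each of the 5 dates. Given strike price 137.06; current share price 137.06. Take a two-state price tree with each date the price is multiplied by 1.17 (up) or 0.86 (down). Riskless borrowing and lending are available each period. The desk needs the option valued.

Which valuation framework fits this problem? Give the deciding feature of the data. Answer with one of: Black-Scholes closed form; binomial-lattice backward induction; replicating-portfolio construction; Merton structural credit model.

framework: binomial-lattice backward induction

Key observation: an American put (K = 137.06, S₀ = 137.06) on a 5-date tree has no closed form — the optimal stopping decision is embedded and must be resolved recursively from expiry.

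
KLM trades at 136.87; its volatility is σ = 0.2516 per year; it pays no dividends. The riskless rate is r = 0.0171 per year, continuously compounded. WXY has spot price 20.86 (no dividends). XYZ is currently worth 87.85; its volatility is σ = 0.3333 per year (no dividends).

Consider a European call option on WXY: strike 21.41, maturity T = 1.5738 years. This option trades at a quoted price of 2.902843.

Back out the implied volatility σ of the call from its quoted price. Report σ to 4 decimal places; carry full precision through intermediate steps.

sigma = 0.2787

At σ = 0.2787 the Black–Scholes value reproduces the quote:
σ√T = 0.2787·√1.5738 = 0.349632
d₁ = (ln(S/K) + (r+σ²/2)T) / (σ√T) = (ln(20.86/21.41) + (0.0171+0.2787²/2)·1.5738) / 0.349632 = (-0.026025 + 0.088033) / 0.349632 = 0.177354
d₂ = d₁ − σ√T = 0.177354 − 0.349632 = -0.172278
e^{−rT} = 0.973447
N(d₁) = 0.570385,  N(d₂) = 0.431609
V = S·N(d₁) − K·e^{−rT}·N(d₂) = 11.898229 − 8.995386 = 2.902843 (matching the quote); vega is positive throughout, so no other σ reproduces this price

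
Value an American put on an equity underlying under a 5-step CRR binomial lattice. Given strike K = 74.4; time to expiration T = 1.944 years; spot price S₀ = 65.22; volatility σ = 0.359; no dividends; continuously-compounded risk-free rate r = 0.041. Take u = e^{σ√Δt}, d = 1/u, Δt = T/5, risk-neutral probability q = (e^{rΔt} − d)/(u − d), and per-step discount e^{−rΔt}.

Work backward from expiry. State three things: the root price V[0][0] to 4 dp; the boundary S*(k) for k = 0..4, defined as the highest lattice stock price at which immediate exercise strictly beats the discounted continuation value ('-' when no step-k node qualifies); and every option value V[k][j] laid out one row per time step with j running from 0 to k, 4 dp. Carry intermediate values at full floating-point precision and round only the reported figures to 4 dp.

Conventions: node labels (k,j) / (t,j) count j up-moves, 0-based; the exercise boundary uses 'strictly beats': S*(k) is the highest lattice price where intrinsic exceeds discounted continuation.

Δt=0.38880  u=1.25088  d=0.79943  q=0.47986  discount=0.98419
step 5 (expiry): payoffs max(K−S,0) = 53.1041 41.0781 22.2609 0.0000 0.0000 0.0000
step 4: (k=4,j=0): S=26.6387, K−S=47.7613, hold=46.5847 ⇒ V=47.7613 exercise | (k=4,j=1): S=41.6818, K−S=32.7182, hold=31.5416 ⇒ V=32.7182 exercise | (k=4,j=2): S=65.2200, K−S=9.1800, hold=11.3956 ⇒ V=11.3956 continue | (k=4,j=3): S=102.0504, K−S=0.0000, hold=0.0000 ⇒ V=0.0000 continue | (k=4,j=4): S=159.6793, K−S=0.0000, hold=0.0000 ⇒ V=0.0000 continue  boundary S*=41.6818
step 3: (k=3,j=0): S=33.3219, K−S=41.0781, hold=39.9015 ⇒ V=41.0781 exercise | (k=3,j=1): S=52.1391, K−S=22.2609, hold=22.1306 ⇒ V=22.2609 exercise | (k=3,j=2): S=81.5826, K−S=0.0000, hold=5.8335 ⇒ V=5.8335 continue | (k=3,j=3): S=127.6532, K−S=0.0000, hold=0.0000 ⇒ V=0.0000 continue  boundary S*=52.1391
step 2: (k=2,j=0): S=41.6818, K−S=32.7182, hold=31.5416 ⇒ V=32.7182 exercise | (k=2,j=1): S=65.2200, K−S=9.1800, hold=14.1506 ⇒ V=14.1506 continue | (k=2,j=2): S=102.0504, K−S=0.0000, hold=2.9862 ⇒ V=2.9862 continue  boundary S*=41.6818
step 1: (k=1,j=0): S=52.1391, K−S=22.2609, hold=23.4318 ⇒ V=23.4318 continue | (k=1,j=1): S=81.5826, K−S=0.0000, hold=8.6542 ⇒ V=8.6542 continue  boundary S*=-
step 0: (k=0,j=0): S=65.2200, K−S=9.1800, hold=16.0821 ⇒ V=16.0821 continue  boundary S*=-

price = 16.0821
boundary = - - 41.6818 52.1391 41.6818
tree:
16.0821
23.4318 8.6542
32.7182 14.1506 2.9862
41.0781 22.2609 5.8335 0.0000
47.7613 32.7182 11.3956 0.0000 0.0000
53.1041 41.0781 22.2609 0.0000 0.0000 0.0000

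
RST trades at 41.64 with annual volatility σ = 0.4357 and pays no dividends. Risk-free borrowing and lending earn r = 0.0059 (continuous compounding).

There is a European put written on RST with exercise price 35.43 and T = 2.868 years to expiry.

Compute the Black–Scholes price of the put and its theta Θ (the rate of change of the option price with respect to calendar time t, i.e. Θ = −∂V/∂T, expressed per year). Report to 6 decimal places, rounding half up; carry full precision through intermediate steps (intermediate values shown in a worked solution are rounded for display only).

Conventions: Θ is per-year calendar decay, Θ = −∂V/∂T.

price = 7.908364
Θ = -1.660177

σ√T = 0.4357·√2.868 = 0.737865
d₁ = (ln(S/K) + (r+σ²/2)T) / (σ√T) = (ln(41.64/35.43) + (0.0059+0.4357²/2)·2.868) / 0.737865 = (0.161502 + 0.289144) / 0.737865 = 0.610743
d₂ = d₁ − σ√T = 0.610743 − 0.737865 = -0.127122
e^{−rT} = 0.983221
N(−d₁) = 0.270685,  N(−d₂) = 0.550578
Put price V = K·e^{−rT}·N(−d₂) − S·N(−d₁) = 19.179681 − 11.271317 = 7.908364
φ(d₁) = (1/√(2π))·e^{−d₁²/2} = 0.331064
Θ = −S·φ(d₁)·σ/(2√T) + r·K·e^{−rT}·N(−d₂) = −1.773337 + 0.113160 = -1.660177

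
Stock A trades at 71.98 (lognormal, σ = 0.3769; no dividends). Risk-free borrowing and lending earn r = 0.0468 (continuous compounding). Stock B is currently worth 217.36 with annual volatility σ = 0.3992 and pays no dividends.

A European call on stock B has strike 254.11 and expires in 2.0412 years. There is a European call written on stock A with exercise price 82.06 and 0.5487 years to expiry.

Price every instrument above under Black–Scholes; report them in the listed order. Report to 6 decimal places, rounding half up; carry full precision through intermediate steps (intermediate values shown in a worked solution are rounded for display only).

[stock B call K=254.11]
σ√T = 0.3992·√2.0412 = 0.570339
d₁ = (ln(S/K) + (r+σ²/2)T) / (σ√T) = (ln(217.36/254.11) + (0.0468+0.3992²/2)·2.0412) / 0.570339 = (-0.156212 + 0.258172) / 0.570339 = 0.178770
d₂ = d₁ − σ√T = 0.178770 − 0.570339 = -0.391570
e^{−rT} = 0.908893
N(d₁) = 0.570941,  N(d₂) = 0.347688
price = S·N(d₁) − K·e^{−rT}·N(d₂) = 124.099672 − 80.301605 = 43.798067
[stock A call K=82.06]
σ√T = 0.3769·√0.5487 = 0.279186
d₁ = (ln(S/K) + (r+σ²/2)T) / (σ√T) = (ln(71.98/82.06) + (0.0468+0.3769²/2)·0.5487) / 0.279186 = (-0.131062 + 0.064652) / 0.279186 = -0.237873
d₂ = d₁ − σ√T = -0.237873 − 0.279186 = -0.517059
e^{−rT} = 0.974648
N(d₁) = 0.405990,  N(d₂) = 0.302557
price = S·N(d₁) − K·e^{−rT}·N(d₂) = 29.223145 − 24.198424 = 5.024720

price(stock B call K=254.11) = 43.798067
price(stock A call K=82.06) = 5.024720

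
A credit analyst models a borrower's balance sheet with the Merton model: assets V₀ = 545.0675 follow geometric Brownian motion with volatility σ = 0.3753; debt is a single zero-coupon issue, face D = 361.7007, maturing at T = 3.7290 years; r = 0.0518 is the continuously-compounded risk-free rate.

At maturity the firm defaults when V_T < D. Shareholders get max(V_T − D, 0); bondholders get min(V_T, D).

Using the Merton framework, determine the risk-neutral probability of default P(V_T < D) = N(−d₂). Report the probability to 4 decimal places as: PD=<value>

With assets at 545.0675 and a single debt payment of 361.7007 at 3.7290 years:
d₁ = [ln(V₀/D) + (r + σ²/2)T] / (σ√T)
   = [ln(545.0675/361.7007) + (0.0518 + 0.5·0.3753²)·3.7290] / (0.3753·√3.7290)
   = [0.410093 + 0.455777] / 0.724728 = 1.194752
d₂ = d₁ − σ√T = 1.194752 − 0.724728 = 0.470025
risk-neutral PD = N(−d₂) = N(-0.470025) = 0.319169

PD=0.3192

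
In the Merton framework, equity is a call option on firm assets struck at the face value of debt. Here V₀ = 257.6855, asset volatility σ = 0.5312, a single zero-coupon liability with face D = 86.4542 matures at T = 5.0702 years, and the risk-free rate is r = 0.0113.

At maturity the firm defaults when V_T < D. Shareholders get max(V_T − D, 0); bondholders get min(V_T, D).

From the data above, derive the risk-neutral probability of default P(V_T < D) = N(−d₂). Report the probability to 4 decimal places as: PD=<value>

Apply the equity-as-call identities (strike 86.4542, horizon 5.0702 years):
d₁ = [ln(V₀/D) + (r + σ²/2)T] / (σ√T)
   = [ln(257.6855/86.4542) + (0.0113 + 0.5·0.5312²)·5.0702] / (0.5312·√5.0702)
   = [1.092125 + 0.772631] / 1.196109 = 1.559019
d₂ = d₁ − σ√T = 1.559019 − 1.196109 = 0.362911
risk-neutral PD = N(−d₂) = N(-0.362911) = 0.358336

PD=0.3583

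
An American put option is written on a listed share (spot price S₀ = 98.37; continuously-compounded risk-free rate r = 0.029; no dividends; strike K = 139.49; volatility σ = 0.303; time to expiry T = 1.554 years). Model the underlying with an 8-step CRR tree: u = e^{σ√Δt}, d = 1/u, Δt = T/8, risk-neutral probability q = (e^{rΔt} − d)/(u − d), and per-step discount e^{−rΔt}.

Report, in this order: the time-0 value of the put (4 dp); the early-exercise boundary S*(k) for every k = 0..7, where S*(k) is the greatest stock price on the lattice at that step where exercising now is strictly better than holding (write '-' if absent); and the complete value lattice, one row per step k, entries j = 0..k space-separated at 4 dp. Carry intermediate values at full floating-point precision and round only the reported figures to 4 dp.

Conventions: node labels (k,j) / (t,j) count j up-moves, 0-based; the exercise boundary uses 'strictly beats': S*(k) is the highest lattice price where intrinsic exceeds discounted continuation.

params: Δt=0.19425 u=1.14287 d=0.87499 q=0.48775 e^(-rΔt)=0.99438
t_8 payoffs: 105.6925 95.3452 81.8301 64.1773 41.1200 11.0036 0.0000 0.0000 0.0000
t_7: node(7,0) S=38.6262 payoff=100.8638 vs cont=100.0802 → 100.8638 [stop]  node(7,1) S=50.4518 payoff=89.0382 vs cont=88.2547 → 89.0382 [stop]  node(7,2) S=65.8978 payoff=73.5922 vs cont=72.8086 → 73.5922 [stop]  node(7,3) S=86.0727 payoff=53.4173 vs cont=52.6337 → 53.4173 [stop]  node(7,4) S=112.4242 payoff=27.0658 vs cont=26.2822 → 27.0658 [stop]  node(7,5) S=146.8434 payoff=0.0000 vs cont=5.6049 → 5.6049 [wait]  node(7,6) S=191.8002 payoff=0.0000 vs cont=0.0000 → 0.0000 [wait]  node(7,7) S=250.5206 payoff=0.0000 vs cont=0.0000 → 0.0000 [wait]  ⇒ S*(7)=112.4242
t_6: node(6,0) S=44.1448 payoff=95.3452 vs cont=94.5617 → 95.3452 [stop]  node(6,1) S=57.6599 payoff=81.8301 vs cont=81.0466 → 81.8301 [stop]  node(6,2) S=75.3127 payoff=64.1773 vs cont=63.3937 → 64.1773 [stop]  node(6,3) S=98.3700 payoff=41.1200 vs cont=40.3364 → 41.1200 [stop]  node(6,4) S=128.4864 payoff=11.0036 vs cont=16.5050 → 16.5050 [wait]  node(6,5) S=167.8231 payoff=0.0000 vs cont=2.8550 → 2.8550 [wait]  node(6,6) S=219.2029 payoff=0.0000 vs cont=0.0000 → 0.0000 [wait]  ⇒ S*(6)=98.3700
t_5: node(5,0) S=50.4518 payoff=89.0382 vs cont=88.2547 → 89.0382 [stop]  node(5,1) S=65.8978 payoff=73.5922 vs cont=72.8086 → 73.5922 [stop]  node(5,2) S=86.0727 payoff=53.4173 vs cont=52.6337 → 53.4173 [stop]  node(5,3) S=112.4242 payoff=27.0658 vs cont=28.9504 → 28.9504 [wait]  node(5,4) S=146.8434 payoff=0.0000 vs cont=9.7918 → 9.7918 [wait]  node(5,5) S=191.8002 payoff=0.0000 vs cont=1.4542 → 1.4542 [wait]  ⇒ S*(5)=86.0727
t_4: node(4,0) S=57.6599 payoff=81.8301 vs cont=81.0466 → 81.8301 [stop]  node(4,1) S=75.3127 payoff=64.1773 vs cont=63.3937 → 64.1773 [stop]  node(4,2) S=98.3700 payoff=41.1200 vs cont=41.2505 → 41.2505 [wait]  node(4,3) S=128.4864 payoff=11.0036 vs cont=19.4957 → 19.4957 [wait]  node(4,4) S=167.8231 payoff=0.0000 vs cont=5.6930 → 5.6930 [wait]  ⇒ S*(4)=75.3127
t_3: node(3,0) S=65.8978 payoff=73.5922 vs cont=72.8086 → 73.5922 [stop]  node(3,1) S=86.0727 payoff=53.4173 vs cont=52.6970 → 53.4173 [stop]  node(3,2) S=112.4242 payoff=27.0658 vs cont=30.4674 → 30.4674 [wait]  node(3,3) S=146.8434 payoff=0.0000 vs cont=12.6917 → 12.6917 [wait]  ⇒ S*(3)=86.0727
t_2: node(2,0) S=75.3127 payoff=64.1773 vs cont=63.3937 → 64.1773 [stop]  node(2,1) S=98.3700 payoff=41.1200 vs cont=41.9863 → 41.9863 [wait]  node(2,2) S=128.4864 payoff=11.0036 vs cont=21.6748 → 21.6748 [wait]  ⇒ S*(2)=75.3127
t_1: node(1,0) S=86.0727 payoff=53.4173 vs cont=53.0539 → 53.4173 [stop]  node(1,1) S=112.4242 payoff=27.0658 vs cont=31.8991 → 31.8991 [wait]  ⇒ S*(1)=86.0727
t_0: node(0,0) S=98.3700 payoff=41.1200 vs cont=42.6807 → 42.6807 [wait]  ⇒ S*(0)=-

price = 42.6807
boundary = - 86.0727 75.3127 86.0727 75.3127 86.0727 98.3700 112.4242
tree:
42.6807
53.4173 31.8991
64.1773 41.9863 21.6748
73.5922 53.4173 30.4674 12.6917
81.8301 64.1773 41.2505 19.4957 5.6930
89.0382 73.5922 53.4173 28.9504 9.7918 1.4542
95.3452 81.8301 64.1773 41.1200 16.5050 2.8550 0.0000
100.8638 89.0382 73.5922 53.4173 27.0658 5.6049 0.0000 0.0000
105.6925 95.3452 81.8301 64.1773 41.1200 11.0036 0.0000 0.0000 0.0000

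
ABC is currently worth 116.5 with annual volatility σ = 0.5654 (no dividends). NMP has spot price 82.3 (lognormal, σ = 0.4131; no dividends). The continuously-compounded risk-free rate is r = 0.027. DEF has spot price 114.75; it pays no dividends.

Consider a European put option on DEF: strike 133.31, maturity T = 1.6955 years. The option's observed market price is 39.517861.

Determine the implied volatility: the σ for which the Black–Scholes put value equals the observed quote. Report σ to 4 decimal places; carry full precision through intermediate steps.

At σ = 0.5332 the Black–Scholes value reproduces the quote:
σ√T = 0.5332·√1.6955 = 0.694287
d₁ = (ln(S/K) + (r+σ²/2)T) / (σ√T) = (ln(114.75/133.31) + (0.027+0.5332²/2)·1.6955) / 0.694287 = (-0.149921 + 0.286796) / 0.694287 = 0.197144
d₂ = d₁ − σ√T = 0.197144 − 0.694287 = -0.497143
e^{−rT} = 0.955254
N(−d₁) = 0.421858,  N(−d₂) = 0.690456
V = K·e^{−rT}·N(−d₂) − S·N(−d₁) = 87.926013 − 48.408152 = 39.517861 (matching the quote); vega is positive throughout, so no other σ reproduces this price

sigma = 0.5332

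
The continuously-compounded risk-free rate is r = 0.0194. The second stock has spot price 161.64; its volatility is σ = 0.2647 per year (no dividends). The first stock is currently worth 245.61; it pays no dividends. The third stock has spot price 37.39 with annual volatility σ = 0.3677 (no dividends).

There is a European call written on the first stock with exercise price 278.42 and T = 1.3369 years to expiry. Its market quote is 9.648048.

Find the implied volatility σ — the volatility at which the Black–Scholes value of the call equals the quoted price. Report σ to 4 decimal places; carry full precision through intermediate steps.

At σ = 0.1674 the Black–Scholes value reproduces the quote:
σ√T = 0.1674·√1.3369 = 0.193555
d₁ = (ln(S/K) + (r+σ²/2)T) / (σ√T) = (ln(245.61/278.42) + (0.0194+0.1674²/2)·1.3369) / 0.193555 = (-0.125386 + 0.044668) / 0.193555 = -0.417029
d₂ = d₁ − σ√T = -0.417029 − 0.193555 = -0.610584
e^{−rT} = 0.974398
N(d₁) = 0.338329,  N(d₂) = 0.270737
V = S·N(d₁) − K·e^{−rT}·N(d₂) = 83.096871 − 73.448823 = 9.648048 (the quoted price), and the Black–Scholes price is strictly increasing in σ, so σ is unique

sigma = 0.1674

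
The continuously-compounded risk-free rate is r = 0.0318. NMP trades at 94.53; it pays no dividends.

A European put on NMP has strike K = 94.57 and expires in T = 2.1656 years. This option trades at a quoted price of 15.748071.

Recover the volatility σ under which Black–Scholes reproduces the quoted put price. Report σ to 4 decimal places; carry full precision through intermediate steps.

At σ = 0.3527 the Black–Scholes value reproduces the quote:
σ√T = 0.3527·√2.1656 = 0.519033
d₁ = (ln(S/K) + (r+σ²/2)T) / (σ√T) = (ln(94.53/94.57) + (0.0318+0.3527²/2)·2.1656) / 0.519033 = (-0.000423 + 0.203563) / 0.519033 = 0.391383
d₂ = d₁ − σ√T = 0.391383 − 0.519033 = -0.127650
e^{−rT} = 0.933452
N(−d₁) = 0.347757,  N(−d₂) = 0.550787
V = K·e^{−rT}·N(−d₂) − S·N(−d₁) = 48.621555 − 32.873483 = 15.748071 (matching the quote); vega is positive throughout, so no other σ reproduces this price

sigma = 0.3527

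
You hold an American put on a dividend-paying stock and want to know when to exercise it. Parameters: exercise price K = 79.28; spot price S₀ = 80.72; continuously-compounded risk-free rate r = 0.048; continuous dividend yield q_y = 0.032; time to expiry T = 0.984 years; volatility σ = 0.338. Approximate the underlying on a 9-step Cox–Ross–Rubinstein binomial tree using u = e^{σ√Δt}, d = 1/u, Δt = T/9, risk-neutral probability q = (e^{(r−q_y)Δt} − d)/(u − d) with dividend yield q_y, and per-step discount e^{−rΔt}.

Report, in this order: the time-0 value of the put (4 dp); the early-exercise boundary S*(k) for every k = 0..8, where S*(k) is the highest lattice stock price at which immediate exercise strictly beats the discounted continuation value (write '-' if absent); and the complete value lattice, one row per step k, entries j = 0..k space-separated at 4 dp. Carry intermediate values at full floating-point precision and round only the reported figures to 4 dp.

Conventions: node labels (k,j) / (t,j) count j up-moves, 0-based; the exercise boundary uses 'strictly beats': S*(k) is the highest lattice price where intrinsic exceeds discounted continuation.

params: Δt=0.10933 u=1.11825 d=0.89426 q=0.47991 e^(-rΔt)=0.99477
t_9 payoffs: 49.7581 42.3637 33.1170 21.5544 7.0955 0.0000 0.0000 0.0000 0.0000 0.0000
t_8: node(8,0) S=33.0127 payoff=46.2673 vs cont=45.9676 → 46.2673 [stop]  node(8,1) S=41.2816 payoff=37.9984 vs cont=37.7276 → 37.9984 [stop]  node(8,2) S=51.6216 payoff=27.6584 vs cont=27.4238 → 27.6584 [stop]  node(8,3) S=64.5515 payoff=14.7285 vs cont=14.5390 → 14.7285 [stop]  node(8,4) S=80.7200 payoff=0.0000 vs cont=3.6710 → 3.6710 [wait]  node(8,5) S=100.9383 payoff=0.0000 vs cont=0.0000 → 0.0000 [wait]  node(8,6) S=126.2209 payoff=0.0000 vs cont=0.0000 → 0.0000 [wait]  node(8,7) S=157.8360 payoff=0.0000 vs cont=0.0000 → 0.0000 [wait]  node(8,8) S=197.3700 payoff=0.0000 vs cont=0.0000 → 0.0000 [wait]  ⇒ S*(8)=64.5515
t_7: node(7,0) S=36.9163 payoff=42.3637 vs cont=42.0776 → 42.3637 [stop]  node(7,1) S=46.1630 payoff=33.1170 vs cont=32.8633 → 33.1170 [stop]  node(7,2) S=57.7256 payoff=21.5544 vs cont=21.3410 → 21.5544 [stop]  node(7,3) S=72.1845 payoff=7.0955 vs cont=9.3727 → 9.3727 [wait]  node(7,4) S=90.2648 payoff=0.0000 vs cont=1.8993 → 1.8993 [wait]  node(7,5) S=112.8739 payoff=0.0000 vs cont=0.0000 → 0.0000 [wait]  node(7,6) S=141.1460 payoff=0.0000 vs cont=0.0000 → 0.0000 [wait]  node(7,7) S=176.4995 payoff=0.0000 vs cont=0.0000 → 0.0000 [wait]  ⇒ S*(7)=57.7256
t_6: node(6,0) S=41.2816 payoff=37.9984 vs cont=37.7276 → 37.9984 [stop]  node(6,1) S=51.6216 payoff=27.6584 vs cont=27.4238 → 27.6584 [stop]  node(6,2) S=64.5515 payoff=14.7285 vs cont=15.6261 → 15.6261 [wait]  node(6,3) S=80.7200 payoff=0.0000 vs cont=5.7559 → 5.7559 [wait]  node(6,4) S=100.9383 payoff=0.0000 vs cont=0.9826 → 0.9826 [wait]  node(6,5) S=126.2209 payoff=0.0000 vs cont=0.0000 → 0.0000 [wait]  node(6,6) S=157.8360 payoff=0.0000 vs cont=0.0000 → 0.0000 [wait]  ⇒ S*(6)=51.6216
t_5: node(5,0) S=46.1630 payoff=33.1170 vs cont=32.8633 → 33.1170 [stop]  node(5,1) S=57.7256 payoff=21.5544 vs cont=21.7695 → 21.7695 [wait]  node(5,2) S=72.1845 payoff=7.0955 vs cont=10.8323 → 10.8323 [wait]  node(5,3) S=90.2648 payoff=0.0000 vs cont=3.4470 → 3.4470 [wait]  node(5,4) S=112.8739 payoff=0.0000 vs cont=0.5084 → 0.5084 [wait]  node(5,5) S=141.1460 payoff=0.0000 vs cont=0.0000 → 0.0000 [wait]  ⇒ S*(5)=46.1630
t_4: node(4,0) S=51.6216 payoff=27.6584 vs cont=27.5265 → 27.6584 [stop]  node(4,1) S=64.5515 payoff=14.7285 vs cont=16.4342 → 16.4342 [wait]  node(4,2) S=80.7200 payoff=0.0000 vs cont=7.2499 → 7.2499 [wait]  node(4,3) S=100.9383 payoff=0.0000 vs cont=2.0261 → 2.0261 [wait]  node(4,4) S=126.2209 payoff=0.0000 vs cont=0.2630 → 0.2630 [wait]  ⇒ S*(4)=51.6216
t_3: node(3,0) S=57.7256 payoff=21.5544 vs cont=22.1553 → 22.1553 [wait]  node(3,1) S=72.1845 payoff=7.0955 vs cont=11.9637 → 11.9637 [wait]  node(3,2) S=90.2648 payoff=0.0000 vs cont=4.7182 → 4.7182 [wait]  node(3,3) S=112.8739 payoff=0.0000 vs cont=1.1738 → 1.1738 [wait]  ⇒ S*(3)=-
t_2: node(2,0) S=64.5515 payoff=14.7285 vs cont=17.1739 → 17.1739 [wait]  node(2,1) S=80.7200 payoff=0.0000 vs cont=8.4421 → 8.4421 [wait]  node(2,2) S=100.9383 payoff=0.0000 vs cont=3.0014 → 3.0014 [wait]  ⇒ S*(2)=-
t_1: node(1,0) S=72.1845 payoff=7.0955 vs cont=12.9155 → 12.9155 [wait]  node(1,1) S=90.2648 payoff=0.0000 vs cont=5.8006 → 5.8006 [wait]  ⇒ S*(1)=-
t_0: node(0,0) S=80.7200 payoff=0.0000 vs cont=9.4513 → 9.4513 [wait]  ⇒ S*(0)=-

price = 9.4513
boundary = - - - - 51.6216 46.1630 51.6216 57.7256 64.5515
tree:
9.4513
12.9155 5.8006
17.1739 8.4421 3.0014
22.1553 11.9637 4.7182 1.1738
27.6584 16.4342 7.2499 2.0261 0.2630
33.1170 21.7695 10.8323 3.4470 0.5084 0.0000
37.9984 27.6584 15.6261 5.7559 0.9826 0.0000 0.0000
42.3637 33.1170 21.5544 9.3727 1.8993 0.0000 0.0000 0.0000
46.2673 37.9984 27.6584 14.7285 3.6710 0.0000 0.0000 0.0000 0.0000
49.7581 42.3637 33.1170 21.5544 7.0955 0.0000 0.0000 0.0000 0.0000 0.0000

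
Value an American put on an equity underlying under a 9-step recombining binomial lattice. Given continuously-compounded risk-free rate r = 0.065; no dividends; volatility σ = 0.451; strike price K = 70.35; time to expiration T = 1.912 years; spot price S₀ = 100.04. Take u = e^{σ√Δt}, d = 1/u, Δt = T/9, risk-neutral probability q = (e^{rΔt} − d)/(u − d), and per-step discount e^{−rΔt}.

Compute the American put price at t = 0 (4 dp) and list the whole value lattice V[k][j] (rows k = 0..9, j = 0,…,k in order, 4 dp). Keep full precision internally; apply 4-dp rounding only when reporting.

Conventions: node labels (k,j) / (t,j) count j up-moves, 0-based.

price = 6.6753
tree:
6.6753
9.8699 3.4268
14.2261 5.4627 1.3328
19.9053 8.5194 2.3278 0.2995
26.9088 12.9363 4.0078 0.5855 0.0000
34.9680 19.0048 6.7731 1.1448 0.0000 0.0000
41.6089 26.7928 11.1646 2.2382 0.0000 0.0000 0.0000
47.0033 34.9680 17.7662 4.3761 0.0000 0.0000 0.0000 0.0000
51.3853 41.6089 26.7928 8.5561 0.0000 0.0000 0.0000 0.0000 0.0000
54.9448 47.0033 34.9680 16.7285 0.0000 0.0000 0.0000 0.0000 0.0000 0.0000

params: Δt=0.21244 u=1.23106 d=0.81231 q=0.48142 e^(-rΔt)=0.98629
t_9 payoffs: 54.9448 47.0033 34.9680 16.7285 0.0000 0.0000 0.0000 0.0000 0.0000 0.0000
k=8: node(8,0) S=18.9647 payoff=51.3853 vs cont=50.4205 → 51.3853 [stop]  node(8,1) S=28.7411 payoff=41.6089 vs cont=40.6441 → 41.6089 [stop]  node(8,2) S=43.5572 payoff=26.7928 vs cont=25.8280 → 26.7928 [stop]  node(8,3) S=66.0111 payoff=4.3389 vs cont=8.5561 → 8.5561 [wait]  node(8,4) S=100.0400 payoff=0.0000 vs cont=0.0000 → 0.0000 [wait]  node(8,5) S=151.6109 payoff=0.0000 vs cont=0.0000 → 0.0000 [wait]  node(8,6) S=229.7667 payoff=0.0000 vs cont=0.0000 → 0.0000 [wait]  node(8,7) S=348.2120 payoff=0.0000 vs cont=0.0000 → 0.0000 [wait]  node(8,8) S=527.7161 payoff=0.0000 vs cont=0.0000 → 0.0000 [wait]
k=7: node(7,0) S=23.3467 payoff=47.0033 vs cont=46.0385 → 47.0033 [stop]  node(7,1) S=35.3820 payoff=34.9680 vs cont=34.0033 → 34.9680 [stop]  node(7,2) S=53.6215 payoff=16.7285 vs cont=17.7662 → 17.7662 [wait]  node(7,3) S=81.2635 payoff=0.0000 vs cont=4.3761 → 4.3761 [wait]  node(7,4) S=123.1550 payoff=0.0000 vs cont=0.0000 → 0.0000 [wait]  node(7,5) S=186.6417 payoff=0.0000 vs cont=0.0000 → 0.0000 [wait]  node(7,6) S=282.8560 payoff=0.0000 vs cont=0.0000 → 0.0000 [wait]  node(7,7) S=428.6690 payoff=0.0000 vs cont=0.0000 → 0.0000 [wait]
k=6: node(6,0) S=28.7411 payoff=41.6089 vs cont=40.6441 → 41.6089 [stop]  node(6,1) S=43.5572 payoff=26.7928 vs cont=26.3207 → 26.7928 [stop]  node(6,2) S=66.0111 payoff=4.3389 vs cont=11.1646 → 11.1646 [wait]  node(6,3) S=100.0400 payoff=0.0000 vs cont=2.2382 → 2.2382 [wait]  node(6,4) S=151.6109 payoff=0.0000 vs cont=0.0000 → 0.0000 [wait]  node(6,5) S=229.7667 payoff=0.0000 vs cont=0.0000 → 0.0000 [wait]  node(6,6) S=348.2120 payoff=0.0000 vs cont=0.0000 → 0.0000 [wait]
k=5: node(5,0) S=35.3820 payoff=34.9680 vs cont=34.0033 → 34.9680 [stop]  node(5,1) S=53.6215 payoff=16.7285 vs cont=19.0048 → 19.0048 [wait]  node(5,2) S=81.2635 payoff=0.0000 vs cont=6.7731 → 6.7731 [wait]  node(5,3) S=123.1550 payoff=0.0000 vs cont=1.1448 → 1.1448 [wait]  node(5,4) S=186.6417 payoff=0.0000 vs cont=0.0000 → 0.0000 [wait]  node(5,5) S=282.8560 payoff=0.0000 vs cont=0.0000 → 0.0000 [wait]
k=4: node(4,0) S=43.5572 payoff=26.7928 vs cont=26.9088 → 26.9088 [wait]  node(4,1) S=66.0111 payoff=4.3389 vs cont=12.9363 → 12.9363 [wait]  node(4,2) S=100.0400 payoff=0.0000 vs cont=4.0078 → 4.0078 [wait]  node(4,3) S=151.6109 payoff=0.0000 vs cont=0.5855 → 0.5855 [wait]  node(4,4) S=229.7667 payoff=0.0000 vs cont=0.0000 → 0.0000 [wait]
k=3: node(3,0) S=53.6215 payoff=16.7285 vs cont=19.9053 → 19.9053 [wait]  node(3,1) S=81.2635 payoff=0.0000 vs cont=8.5194 → 8.5194 [wait]  node(3,2) S=123.1550 payoff=0.0000 vs cont=2.3278 → 2.3278 [wait]  node(3,3) S=186.6417 payoff=0.0000 vs cont=0.2995 → 0.2995 [wait]
k=2: node(2,0) S=66.0111 payoff=4.3389 vs cont=14.2261 → 14.2261 [wait]  node(2,1) S=100.0400 payoff=0.0000 vs cont=5.4627 → 5.4627 [wait]  node(2,2) S=151.6109 payoff=0.0000 vs cont=1.3328 → 1.3328 [wait]
k=1: node(1,0) S=81.2635 payoff=0.0000 vs cont=9.8699 → 9.8699 [wait]  node(1,1) S=123.1550 payoff=0.0000 vs cont=3.4268 → 3.4268 [wait]
k=0: node(0,0) S=100.0400 payoff=0.0000 vs cont=6.6753 → 6.6753 [wait]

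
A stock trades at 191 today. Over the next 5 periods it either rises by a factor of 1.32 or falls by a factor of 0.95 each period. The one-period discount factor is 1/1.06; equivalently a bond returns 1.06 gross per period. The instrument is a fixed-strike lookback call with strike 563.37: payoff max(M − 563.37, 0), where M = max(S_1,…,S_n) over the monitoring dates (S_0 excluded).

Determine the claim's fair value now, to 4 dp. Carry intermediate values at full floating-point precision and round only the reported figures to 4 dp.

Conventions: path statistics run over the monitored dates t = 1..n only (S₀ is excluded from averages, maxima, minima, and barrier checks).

Risk-neutral up-probability p* = (R−d)/(u−d) = (1.06−0.95)/(1.32−0.95) = 0.2973; the claim prices as the p*-weighted sum of path payoffs discounted by R^5.
Enumerate all 2^5 = 32 price paths (U = up ×1.32, D = down ×0.95); each path with k up-moves has probability p*^k·(1−p*)^(5−k).
DDDDD: M=181.4500, payoff=0.0000, prob=0.171340
UDDDD: M=252.1200, payoff=0.0000, prob=0.072490
DUDDD: M=239.5140, payoff=0.0000, prob=0.072490
UUDDD: M=332.7984, payoff=0.0000, prob=0.030669
DDUDD: M=227.5383, payoff=0.0000, prob=0.072490
UDUDD: M=316.1585, payoff=0.0000, prob=0.030669
DUUDD: M=316.1585, payoff=0.0000, prob=0.030669
UUUDD: M=439.2939, payoff=0.0000, prob=0.012975
DDDUD: M=216.1614, payoff=0.0000, prob=0.072490
UDDUD: M=300.3506, payoff=0.0000, prob=0.030669
DUDUD: M=300.3506, payoff=0.0000, prob=0.030669
UUDUD: M=417.3292, payoff=0.0000, prob=0.012975
DDUUD: M=300.3506, payoff=0.0000, prob=0.030669
UDUUD: M=417.3292, payoff=0.0000, prob=0.012975
DUUUD: M=417.3292, payoff=0.0000, prob=0.012975
UUUUD: M=579.8679, payoff=16.4979, prob=0.005490
DDDDU: M=205.3533, payoff=0.0000, prob=0.072490
UDDDU: M=285.3330, payoff=0.0000, prob=0.030669
DUDDU: M=285.3330, payoff=0.0000, prob=0.030669
UUDDU: M=396.4627, payoff=0.0000, prob=0.012975
DDUDU: M=285.3330, payoff=0.0000, prob=0.030669
UDUDU: M=396.4627, payoff=0.0000, prob=0.012975
DUUDU: M=396.4627, payoff=0.0000, prob=0.012975
UUUDU: M=550.8745, payoff=0.0000, prob=0.005490
DDDUU: M=285.3330, payoff=0.0000, prob=0.030669
UDDUU: M=396.4627, payoff=0.0000, prob=0.012975
DUDUU: M=396.4627, payoff=0.0000, prob=0.012975
UUDUU: M=550.8745, payoff=0.0000, prob=0.005490
DDUUU: M=396.4627, payoff=0.0000, prob=0.012975
UDUUU: M=550.8745, payoff=0.0000, prob=0.005490
DUUUU: M=550.8745, payoff=0.0000, prob=0.005490
UUUUU: M=765.4257, payoff=202.0557, prob=0.002322
Price = Σ prob·payoff / R^5 = 0.559839 / 1.338226 = 0.4183

price = 0.4183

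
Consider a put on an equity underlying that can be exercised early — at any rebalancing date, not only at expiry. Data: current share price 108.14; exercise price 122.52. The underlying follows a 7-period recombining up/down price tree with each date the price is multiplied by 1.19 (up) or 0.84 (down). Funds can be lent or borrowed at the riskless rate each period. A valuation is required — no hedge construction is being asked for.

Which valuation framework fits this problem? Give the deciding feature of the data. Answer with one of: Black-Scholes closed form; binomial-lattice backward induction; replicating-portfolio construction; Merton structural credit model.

framework: binomial-lattice backward induction

Key observation: with exercise allowed before expiry on a discrete up/down model (7 steps from spot 108.14), the strike-122.52 put's value must be rolled back through the tree testing early exercise at each node.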